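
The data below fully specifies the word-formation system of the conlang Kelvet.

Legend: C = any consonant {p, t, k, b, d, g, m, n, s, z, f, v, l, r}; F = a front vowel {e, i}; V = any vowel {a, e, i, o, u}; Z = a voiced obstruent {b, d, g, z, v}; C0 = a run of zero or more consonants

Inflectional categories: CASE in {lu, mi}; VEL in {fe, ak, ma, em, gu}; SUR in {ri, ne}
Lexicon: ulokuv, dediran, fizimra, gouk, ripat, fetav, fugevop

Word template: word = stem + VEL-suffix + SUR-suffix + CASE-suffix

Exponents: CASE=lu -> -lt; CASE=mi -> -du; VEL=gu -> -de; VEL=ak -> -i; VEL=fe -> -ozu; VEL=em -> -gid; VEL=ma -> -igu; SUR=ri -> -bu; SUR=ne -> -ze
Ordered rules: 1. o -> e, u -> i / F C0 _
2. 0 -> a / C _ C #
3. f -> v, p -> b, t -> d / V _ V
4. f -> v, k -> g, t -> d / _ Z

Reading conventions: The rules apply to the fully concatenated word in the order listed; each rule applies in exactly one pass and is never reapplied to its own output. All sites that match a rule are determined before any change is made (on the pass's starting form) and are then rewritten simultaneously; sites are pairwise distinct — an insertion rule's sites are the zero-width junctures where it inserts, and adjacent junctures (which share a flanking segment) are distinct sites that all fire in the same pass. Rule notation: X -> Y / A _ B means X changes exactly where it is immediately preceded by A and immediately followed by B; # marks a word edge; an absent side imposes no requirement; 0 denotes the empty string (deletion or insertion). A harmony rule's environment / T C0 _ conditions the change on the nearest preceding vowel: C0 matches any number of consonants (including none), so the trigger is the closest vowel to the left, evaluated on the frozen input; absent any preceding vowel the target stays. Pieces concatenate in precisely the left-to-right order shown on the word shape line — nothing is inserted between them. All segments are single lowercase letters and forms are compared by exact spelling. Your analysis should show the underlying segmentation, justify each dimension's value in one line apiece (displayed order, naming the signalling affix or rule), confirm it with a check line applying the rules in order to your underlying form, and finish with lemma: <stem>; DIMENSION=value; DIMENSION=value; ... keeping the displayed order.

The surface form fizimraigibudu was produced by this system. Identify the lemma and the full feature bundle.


underlying: fizimra-igu-bu-du
CASE=mi - signalled by the affix -du
VEL=ma - signalled by the affix -igu
SUR=ri - signalled by the affix -bu
check: fizimraigubudu -> fizimraigibudu -> fizimraigibudu -> fizimraigibudu -> fizimraigibudu
lemma: fizimra; CASE=mi; VEL=ma; SUR=ri


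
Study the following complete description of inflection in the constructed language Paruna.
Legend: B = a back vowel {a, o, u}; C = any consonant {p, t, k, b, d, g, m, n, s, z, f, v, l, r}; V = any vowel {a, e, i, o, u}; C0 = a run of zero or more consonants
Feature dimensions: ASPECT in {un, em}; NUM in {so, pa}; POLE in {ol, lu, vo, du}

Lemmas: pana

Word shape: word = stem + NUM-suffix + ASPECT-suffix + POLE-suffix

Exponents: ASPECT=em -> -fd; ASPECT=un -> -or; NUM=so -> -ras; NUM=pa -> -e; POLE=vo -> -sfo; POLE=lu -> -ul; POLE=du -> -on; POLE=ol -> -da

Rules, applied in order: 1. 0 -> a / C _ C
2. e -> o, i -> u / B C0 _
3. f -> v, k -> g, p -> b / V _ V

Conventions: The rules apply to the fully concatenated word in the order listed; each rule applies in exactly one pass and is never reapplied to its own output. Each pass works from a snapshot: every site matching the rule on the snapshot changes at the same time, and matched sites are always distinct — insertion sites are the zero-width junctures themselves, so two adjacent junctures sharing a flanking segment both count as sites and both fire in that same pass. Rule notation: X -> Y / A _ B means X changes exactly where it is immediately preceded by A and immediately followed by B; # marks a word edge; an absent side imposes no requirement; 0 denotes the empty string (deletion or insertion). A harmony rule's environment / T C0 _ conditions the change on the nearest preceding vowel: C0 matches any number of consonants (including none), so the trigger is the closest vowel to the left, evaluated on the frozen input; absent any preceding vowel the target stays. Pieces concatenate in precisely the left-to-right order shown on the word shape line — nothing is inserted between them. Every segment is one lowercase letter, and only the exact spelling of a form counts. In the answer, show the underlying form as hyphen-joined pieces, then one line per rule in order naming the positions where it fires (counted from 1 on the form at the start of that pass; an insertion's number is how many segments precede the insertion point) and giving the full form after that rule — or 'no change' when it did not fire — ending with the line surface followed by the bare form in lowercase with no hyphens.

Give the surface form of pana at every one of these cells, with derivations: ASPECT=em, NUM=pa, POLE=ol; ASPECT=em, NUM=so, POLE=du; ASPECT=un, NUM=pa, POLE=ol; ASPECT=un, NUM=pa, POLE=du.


cell ASPECT=em, NUM=pa, POLE=ol:
underlying: pana-e-fd-da
1. 0 -> a / C _ C: inserts after position(s) 6, 7: panaefadada
2. e -> o, i -> u / B C0 _: fires at position(s) 5: panaofadada
3. f -> v, k -> g, p -> b / V _ V: fires at position(s) 6: panaovadada
surface: panaovadada

cell ASPECT=em, NUM=so, POLE=du:
underlying: pana-ras-fd-on
1. 0 -> a / C _ C: inserts after position(s) 7, 8: panarasafadon
2. e -> o, i -> u / B C0 _: no change
3. f -> v, k -> g, p -> b / V _ V: fires at position(s) 9: panarasavadon
surface: panarasavadon

cell ASPECT=un, NUM=pa, POLE=ol:
underlying: pana-e-or-da
1. 0 -> a / C _ C: inserts after position(s) 7: panaeorada
2. e -> o, i -> u / B C0 _: fires at position(s) 5: panaoorada
3. f -> v, k -> g, p -> b / V _ V: no change
surface: panaoorada

cell ASPECT=un, NUM=pa, POLE=du:
underlying: pana-e-or-on
1. 0 -> a / C _ C: no change
2. e -> o, i -> u / B C0 _: fires at position(s) 5: panaooron
3. f -> v, k -> g, p -> b / V _ V: no change
surface: panaooron


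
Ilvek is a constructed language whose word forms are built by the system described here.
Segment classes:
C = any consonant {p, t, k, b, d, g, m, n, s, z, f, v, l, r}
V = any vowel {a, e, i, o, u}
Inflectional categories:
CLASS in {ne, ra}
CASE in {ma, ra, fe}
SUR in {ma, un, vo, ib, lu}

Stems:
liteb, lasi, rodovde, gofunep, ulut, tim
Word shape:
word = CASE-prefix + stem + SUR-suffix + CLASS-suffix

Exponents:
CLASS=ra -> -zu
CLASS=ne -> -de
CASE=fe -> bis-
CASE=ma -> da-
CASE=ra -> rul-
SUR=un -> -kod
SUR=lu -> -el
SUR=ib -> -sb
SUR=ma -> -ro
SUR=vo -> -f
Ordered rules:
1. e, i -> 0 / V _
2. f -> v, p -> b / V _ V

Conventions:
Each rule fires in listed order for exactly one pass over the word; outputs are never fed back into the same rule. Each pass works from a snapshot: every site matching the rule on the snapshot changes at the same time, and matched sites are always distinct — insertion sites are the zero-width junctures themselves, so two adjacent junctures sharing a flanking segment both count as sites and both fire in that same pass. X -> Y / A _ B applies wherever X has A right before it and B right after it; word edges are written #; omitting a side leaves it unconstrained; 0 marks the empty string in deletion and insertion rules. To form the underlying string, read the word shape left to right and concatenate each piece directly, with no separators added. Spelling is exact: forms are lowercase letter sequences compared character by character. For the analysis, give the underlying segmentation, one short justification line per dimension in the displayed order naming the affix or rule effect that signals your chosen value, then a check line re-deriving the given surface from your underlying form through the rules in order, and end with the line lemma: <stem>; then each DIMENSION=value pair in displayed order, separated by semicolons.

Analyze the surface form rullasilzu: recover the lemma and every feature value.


underlying: rul-lasi-el-zu
CLASS=ra - signalled by the affix -zu
CASE=ra - signalled by the affix rul-
SUR=lu - signalled by the affix -el
check: rullasielzu -> rullasilzu -> rullasilzu
lemma: lasi; CLASS=ra; CASE=ra; SUR=lu


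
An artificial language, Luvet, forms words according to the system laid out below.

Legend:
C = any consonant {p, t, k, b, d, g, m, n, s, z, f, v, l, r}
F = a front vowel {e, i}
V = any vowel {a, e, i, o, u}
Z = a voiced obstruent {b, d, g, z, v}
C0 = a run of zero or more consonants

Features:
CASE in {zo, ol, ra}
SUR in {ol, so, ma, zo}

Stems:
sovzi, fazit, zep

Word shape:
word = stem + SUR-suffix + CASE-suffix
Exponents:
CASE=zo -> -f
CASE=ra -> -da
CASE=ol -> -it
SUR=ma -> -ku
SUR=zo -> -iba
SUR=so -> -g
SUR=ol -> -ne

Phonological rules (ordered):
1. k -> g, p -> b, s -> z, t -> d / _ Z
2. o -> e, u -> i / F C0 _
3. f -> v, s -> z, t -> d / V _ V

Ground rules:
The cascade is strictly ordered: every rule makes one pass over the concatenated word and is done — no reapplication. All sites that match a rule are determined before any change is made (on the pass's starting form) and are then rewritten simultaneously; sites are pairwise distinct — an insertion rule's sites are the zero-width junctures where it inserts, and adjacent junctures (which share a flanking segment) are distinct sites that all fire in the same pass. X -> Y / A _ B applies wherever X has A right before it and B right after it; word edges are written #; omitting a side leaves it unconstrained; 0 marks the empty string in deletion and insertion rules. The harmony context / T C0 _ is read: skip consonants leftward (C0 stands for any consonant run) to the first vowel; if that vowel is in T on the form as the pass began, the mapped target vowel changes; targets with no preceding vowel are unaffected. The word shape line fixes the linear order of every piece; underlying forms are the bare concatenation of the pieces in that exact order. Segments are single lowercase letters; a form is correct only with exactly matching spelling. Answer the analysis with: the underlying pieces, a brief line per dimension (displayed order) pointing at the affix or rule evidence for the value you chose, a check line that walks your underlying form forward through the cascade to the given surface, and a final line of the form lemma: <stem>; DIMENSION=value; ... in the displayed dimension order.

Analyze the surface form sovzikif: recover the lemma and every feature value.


underlying: sovzi-ku-f
CASE=zo - signalled by the affix -f
SUR=ma - signalled by the affix -ku
check: sovzikuf -> sovzikuf -> sovzikif -> sovzikif
lemma: sovzi; CASE=zo; SUR=ma


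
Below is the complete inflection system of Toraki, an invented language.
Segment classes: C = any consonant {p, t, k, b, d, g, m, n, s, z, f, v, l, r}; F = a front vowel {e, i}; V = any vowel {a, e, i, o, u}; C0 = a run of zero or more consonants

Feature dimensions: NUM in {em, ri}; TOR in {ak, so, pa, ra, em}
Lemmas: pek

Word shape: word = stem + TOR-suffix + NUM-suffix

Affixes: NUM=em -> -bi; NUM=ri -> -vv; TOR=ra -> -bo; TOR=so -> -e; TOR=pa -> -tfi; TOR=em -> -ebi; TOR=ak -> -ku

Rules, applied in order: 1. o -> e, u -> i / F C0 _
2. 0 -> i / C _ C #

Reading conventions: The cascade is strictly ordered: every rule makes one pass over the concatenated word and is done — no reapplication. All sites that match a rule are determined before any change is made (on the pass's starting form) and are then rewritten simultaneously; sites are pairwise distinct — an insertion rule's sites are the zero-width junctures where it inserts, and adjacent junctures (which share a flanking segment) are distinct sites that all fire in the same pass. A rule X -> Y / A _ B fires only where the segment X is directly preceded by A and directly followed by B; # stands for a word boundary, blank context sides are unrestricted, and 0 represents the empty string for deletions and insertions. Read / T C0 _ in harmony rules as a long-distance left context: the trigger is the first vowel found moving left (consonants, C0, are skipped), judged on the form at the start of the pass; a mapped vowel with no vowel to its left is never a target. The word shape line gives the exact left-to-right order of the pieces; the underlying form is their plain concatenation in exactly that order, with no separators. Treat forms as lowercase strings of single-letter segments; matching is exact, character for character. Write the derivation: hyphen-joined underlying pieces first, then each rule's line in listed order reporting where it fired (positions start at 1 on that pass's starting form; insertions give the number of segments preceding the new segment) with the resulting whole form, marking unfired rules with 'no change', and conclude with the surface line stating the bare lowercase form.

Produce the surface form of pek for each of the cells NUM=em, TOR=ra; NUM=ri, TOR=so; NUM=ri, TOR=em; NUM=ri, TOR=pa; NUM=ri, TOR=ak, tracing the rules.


cell NUM=em, TOR=ra:
underlying: pek-bo-bi
1. o -> e, u -> i / F C0 _: fires at position(s) 5: pekbebi
2. 0 -> i / C _ C #: no change
surface: pekbebi

cell NUM=ri, TOR=so:
underlying: pek-e-vv
1. o -> e, u -> i / F C0 _: no change
2. 0 -> i / C _ C #: inserts after position(s) 5: pekeviv
surface: pekeviv

cell NUM=ri, TOR=em:
underlying: pek-ebi-vv
1. o -> e, u -> i / F C0 _: no change
2. 0 -> i / C _ C #: inserts after position(s) 7: pekebiviv
surface: pekebiviv

cell NUM=ri, TOR=pa:
underlying: pek-tfi-vv
1. o -> e, u -> i / F C0 _: no change
2. 0 -> i / C _ C #: inserts after position(s) 7: pektfiviv
surface: pektfiviv

cell NUM=ri, TOR=ak:
underlying: pek-ku-vv
1. o -> e, u -> i / F C0 _: fires at position(s) 5: pekkivv
2. 0 -> i / C _ C #: inserts after position(s) 6: pekkiviv
surface: pekkiviv


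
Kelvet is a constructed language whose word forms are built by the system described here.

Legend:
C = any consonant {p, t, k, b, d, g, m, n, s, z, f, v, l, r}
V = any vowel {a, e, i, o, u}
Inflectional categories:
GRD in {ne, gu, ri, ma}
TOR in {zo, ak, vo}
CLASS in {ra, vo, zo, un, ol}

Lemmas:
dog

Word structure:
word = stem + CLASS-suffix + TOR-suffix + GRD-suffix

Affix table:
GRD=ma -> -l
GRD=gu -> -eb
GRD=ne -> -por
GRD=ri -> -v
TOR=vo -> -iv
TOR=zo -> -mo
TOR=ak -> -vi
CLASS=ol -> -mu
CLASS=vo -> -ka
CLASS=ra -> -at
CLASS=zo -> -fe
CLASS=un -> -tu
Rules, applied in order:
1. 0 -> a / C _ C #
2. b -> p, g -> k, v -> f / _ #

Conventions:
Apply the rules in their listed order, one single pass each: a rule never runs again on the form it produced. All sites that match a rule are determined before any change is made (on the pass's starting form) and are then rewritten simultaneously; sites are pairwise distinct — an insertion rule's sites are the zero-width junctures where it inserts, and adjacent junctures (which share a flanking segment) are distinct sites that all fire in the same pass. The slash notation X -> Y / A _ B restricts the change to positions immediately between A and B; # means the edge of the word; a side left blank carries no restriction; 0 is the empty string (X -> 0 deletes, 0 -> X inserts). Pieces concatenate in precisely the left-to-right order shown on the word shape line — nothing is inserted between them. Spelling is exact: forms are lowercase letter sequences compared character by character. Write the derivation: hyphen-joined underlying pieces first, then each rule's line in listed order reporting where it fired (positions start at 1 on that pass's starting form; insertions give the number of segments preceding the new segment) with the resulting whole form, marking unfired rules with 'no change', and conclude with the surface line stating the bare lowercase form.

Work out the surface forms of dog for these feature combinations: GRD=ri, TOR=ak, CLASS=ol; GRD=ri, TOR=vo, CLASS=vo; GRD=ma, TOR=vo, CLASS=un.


cell GRD=ri, TOR=ak, CLASS=ol:
underlying: dog-mu-vi-v
1. 0 -> a / C _ C #: no change
2. b -> p, g -> k, v -> f / _ #: fires at position(s) 8: dogmuvif
surface: dogmuvif

cell GRD=ri, TOR=vo, CLASS=vo:
underlying: dog-ka-iv-v
1. 0 -> a / C _ C #: inserts after position(s) 7: dogkaivav
2. b -> p, g -> k, v -> f / _ #: fires at position(s) 9: dogkaivaf
surface: dogkaivaf

cell GRD=ma, TOR=vo, CLASS=un:
underlying: dog-tu-iv-l
1. 0 -> a / C _ C #: inserts after position(s) 7: dogtuival
2. b -> p, g -> k, v -> f / _ #: no change
surface: dogtuival


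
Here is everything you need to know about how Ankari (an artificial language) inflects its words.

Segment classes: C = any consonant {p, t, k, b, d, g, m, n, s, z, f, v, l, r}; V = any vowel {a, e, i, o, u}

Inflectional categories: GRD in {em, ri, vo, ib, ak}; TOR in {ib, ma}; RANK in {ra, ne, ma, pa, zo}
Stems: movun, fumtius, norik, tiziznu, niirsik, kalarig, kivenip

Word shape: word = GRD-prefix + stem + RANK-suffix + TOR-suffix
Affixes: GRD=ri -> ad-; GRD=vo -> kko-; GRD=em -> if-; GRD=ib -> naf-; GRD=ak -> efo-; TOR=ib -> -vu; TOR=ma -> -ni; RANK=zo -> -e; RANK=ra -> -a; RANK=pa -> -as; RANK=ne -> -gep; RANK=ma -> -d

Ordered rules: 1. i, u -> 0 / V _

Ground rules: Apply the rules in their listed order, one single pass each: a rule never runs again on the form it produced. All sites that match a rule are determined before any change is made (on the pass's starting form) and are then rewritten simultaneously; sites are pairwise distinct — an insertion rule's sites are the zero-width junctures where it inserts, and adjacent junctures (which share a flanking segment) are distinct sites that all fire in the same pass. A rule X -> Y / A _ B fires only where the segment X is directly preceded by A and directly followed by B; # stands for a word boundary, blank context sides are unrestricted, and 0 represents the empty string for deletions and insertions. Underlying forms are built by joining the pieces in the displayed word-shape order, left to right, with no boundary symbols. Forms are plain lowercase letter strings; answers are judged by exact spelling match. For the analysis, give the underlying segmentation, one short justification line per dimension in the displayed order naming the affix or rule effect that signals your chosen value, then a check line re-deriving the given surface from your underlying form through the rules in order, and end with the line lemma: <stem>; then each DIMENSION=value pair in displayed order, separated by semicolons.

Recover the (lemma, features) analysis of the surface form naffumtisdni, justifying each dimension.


underlying: naf-fumtius-d-ni
GRD=ib - signalled by the affix naf-
TOR=ma - signalled by the affix -ni
RANK=ma - signalled by the affix -d
check: naffumtiusdni -> naffumtisdni
lemma: fumtius; GRD=ib; TOR=ma; RANK=ma


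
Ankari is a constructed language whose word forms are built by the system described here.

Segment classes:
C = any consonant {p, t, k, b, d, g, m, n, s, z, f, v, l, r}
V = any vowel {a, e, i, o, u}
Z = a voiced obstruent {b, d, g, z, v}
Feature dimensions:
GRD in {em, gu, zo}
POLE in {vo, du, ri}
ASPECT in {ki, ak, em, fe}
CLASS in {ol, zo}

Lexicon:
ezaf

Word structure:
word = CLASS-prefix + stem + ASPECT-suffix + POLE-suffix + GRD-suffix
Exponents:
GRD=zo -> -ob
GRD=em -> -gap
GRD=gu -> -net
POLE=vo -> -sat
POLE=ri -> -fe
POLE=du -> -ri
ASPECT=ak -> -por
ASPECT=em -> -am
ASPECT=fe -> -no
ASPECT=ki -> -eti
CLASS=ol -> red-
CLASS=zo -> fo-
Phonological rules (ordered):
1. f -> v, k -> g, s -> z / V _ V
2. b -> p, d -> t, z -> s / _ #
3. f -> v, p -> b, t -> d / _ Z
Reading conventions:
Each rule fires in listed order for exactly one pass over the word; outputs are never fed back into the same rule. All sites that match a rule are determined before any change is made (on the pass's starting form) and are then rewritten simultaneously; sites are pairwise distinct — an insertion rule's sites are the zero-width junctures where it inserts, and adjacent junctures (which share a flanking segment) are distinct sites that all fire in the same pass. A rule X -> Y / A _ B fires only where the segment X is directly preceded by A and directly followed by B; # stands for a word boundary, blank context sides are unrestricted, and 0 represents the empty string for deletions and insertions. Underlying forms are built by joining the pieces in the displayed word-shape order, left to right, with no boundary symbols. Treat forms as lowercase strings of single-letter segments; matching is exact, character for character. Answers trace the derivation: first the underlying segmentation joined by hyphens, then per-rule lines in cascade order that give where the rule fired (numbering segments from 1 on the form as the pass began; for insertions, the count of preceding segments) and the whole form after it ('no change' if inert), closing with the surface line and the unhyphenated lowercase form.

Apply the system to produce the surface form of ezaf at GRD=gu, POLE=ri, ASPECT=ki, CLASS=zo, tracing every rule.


underlying: fo-ezaf-eti-fe-net
1. f -> v, k -> g, s -> z / V _ V: fires at position(s) 6, 10: foezavetivenet
2. b -> p, d -> t, z -> s / _ #: no change
3. f -> v, p -> b, t -> d / _ Z: no change
surface: foezavetivenet


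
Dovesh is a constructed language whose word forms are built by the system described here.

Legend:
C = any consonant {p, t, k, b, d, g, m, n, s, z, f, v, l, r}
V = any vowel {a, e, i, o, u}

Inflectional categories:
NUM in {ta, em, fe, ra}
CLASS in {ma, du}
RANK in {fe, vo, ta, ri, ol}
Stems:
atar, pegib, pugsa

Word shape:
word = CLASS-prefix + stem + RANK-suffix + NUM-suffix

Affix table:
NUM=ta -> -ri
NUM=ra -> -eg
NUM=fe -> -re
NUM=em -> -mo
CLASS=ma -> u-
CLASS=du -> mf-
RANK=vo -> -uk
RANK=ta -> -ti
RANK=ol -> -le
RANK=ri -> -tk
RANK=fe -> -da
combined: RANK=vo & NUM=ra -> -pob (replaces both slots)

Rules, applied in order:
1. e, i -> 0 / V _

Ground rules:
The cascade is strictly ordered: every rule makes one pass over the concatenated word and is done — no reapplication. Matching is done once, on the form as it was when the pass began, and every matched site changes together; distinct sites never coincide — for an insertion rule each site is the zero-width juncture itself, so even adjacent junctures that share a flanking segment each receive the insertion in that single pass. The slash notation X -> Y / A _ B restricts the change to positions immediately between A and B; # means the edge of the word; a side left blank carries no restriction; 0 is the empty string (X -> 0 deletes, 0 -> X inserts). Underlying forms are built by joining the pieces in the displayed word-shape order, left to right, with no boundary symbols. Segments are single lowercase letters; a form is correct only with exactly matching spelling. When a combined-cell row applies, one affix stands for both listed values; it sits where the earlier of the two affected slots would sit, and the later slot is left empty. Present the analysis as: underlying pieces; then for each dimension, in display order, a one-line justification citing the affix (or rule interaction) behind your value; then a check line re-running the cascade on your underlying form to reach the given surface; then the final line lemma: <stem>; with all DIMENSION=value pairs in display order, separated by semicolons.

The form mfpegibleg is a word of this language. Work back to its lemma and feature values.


underlying: mf-pegib-le-eg
NUM=ra - signalled by the affix -eg
CLASS=du - signalled by the affix mf-
RANK=ol - signalled by the affix -le
check: mfpegibleeg -> mfpegibleg
lemma: pegib; NUM=ra; CLASS=du; RANK=ol


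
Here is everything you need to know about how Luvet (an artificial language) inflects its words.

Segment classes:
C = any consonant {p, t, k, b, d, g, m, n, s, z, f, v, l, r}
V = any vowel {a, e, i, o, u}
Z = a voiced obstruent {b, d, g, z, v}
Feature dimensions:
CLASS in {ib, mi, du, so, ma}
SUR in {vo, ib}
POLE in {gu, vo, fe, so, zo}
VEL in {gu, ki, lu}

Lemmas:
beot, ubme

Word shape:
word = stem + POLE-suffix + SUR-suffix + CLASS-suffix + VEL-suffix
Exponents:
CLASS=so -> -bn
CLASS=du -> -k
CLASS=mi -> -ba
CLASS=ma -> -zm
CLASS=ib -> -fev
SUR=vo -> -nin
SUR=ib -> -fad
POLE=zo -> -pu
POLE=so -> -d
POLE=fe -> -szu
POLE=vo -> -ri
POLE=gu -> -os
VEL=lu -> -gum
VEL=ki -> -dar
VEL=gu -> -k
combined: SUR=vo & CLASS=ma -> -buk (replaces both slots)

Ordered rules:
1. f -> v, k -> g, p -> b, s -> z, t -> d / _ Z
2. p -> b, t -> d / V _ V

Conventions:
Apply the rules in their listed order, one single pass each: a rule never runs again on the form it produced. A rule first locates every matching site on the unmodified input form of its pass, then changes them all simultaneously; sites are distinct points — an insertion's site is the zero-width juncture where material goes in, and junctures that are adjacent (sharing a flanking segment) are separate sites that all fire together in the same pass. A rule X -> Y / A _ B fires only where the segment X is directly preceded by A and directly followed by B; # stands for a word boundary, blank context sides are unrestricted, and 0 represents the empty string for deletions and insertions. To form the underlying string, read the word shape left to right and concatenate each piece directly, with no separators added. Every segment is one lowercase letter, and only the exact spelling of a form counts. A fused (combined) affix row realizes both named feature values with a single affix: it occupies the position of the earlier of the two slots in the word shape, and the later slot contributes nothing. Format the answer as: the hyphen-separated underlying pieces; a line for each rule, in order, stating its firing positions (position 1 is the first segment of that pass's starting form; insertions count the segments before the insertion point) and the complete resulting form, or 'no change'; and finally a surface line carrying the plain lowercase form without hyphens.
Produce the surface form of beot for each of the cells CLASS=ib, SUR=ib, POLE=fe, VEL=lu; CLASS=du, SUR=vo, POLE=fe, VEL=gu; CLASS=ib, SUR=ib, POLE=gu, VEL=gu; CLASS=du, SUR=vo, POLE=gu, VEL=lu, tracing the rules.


cell CLASS=ib, SUR=ib, POLE=fe, VEL=lu:
underlying: beot-szu-fad-fev-gum
1. f -> v, k -> g, p -> b, s -> z, t -> d / _ Z: fires at position(s) 5: beotzzufadfevgum
2. p -> b, t -> d / V _ V: no change
surface: beotzzufadfevgum

cell CLASS=du, SUR=vo, POLE=fe, VEL=gu:
underlying: beot-szu-nin-k-k
1. f -> v, k -> g, p -> b, s -> z, t -> d / _ Z: fires at position(s) 5: beotzzuninkk
2. p -> b, t -> d / V _ V: no change
surface: beotzzuninkk

cell CLASS=ib, SUR=ib, POLE=gu, VEL=gu:
underlying: beot-os-fad-fev-k
1. f -> v, k -> g, p -> b, s -> z, t -> d / _ Z: no change
2. p -> b, t -> d / V _ V: fires at position(s) 4: beodosfadfevk
surface: beodosfadfevk

cell CLASS=du, SUR=vo, POLE=gu, VEL=lu:
underlying: beot-os-nin-k-gum
1. f -> v, k -> g, p -> b, s -> z, t -> d / _ Z: fires at position(s) 10: beotosninggum
2. p -> b, t -> d / V _ V: fires at position(s) 4: beodosninggum
surface: beodosninggum


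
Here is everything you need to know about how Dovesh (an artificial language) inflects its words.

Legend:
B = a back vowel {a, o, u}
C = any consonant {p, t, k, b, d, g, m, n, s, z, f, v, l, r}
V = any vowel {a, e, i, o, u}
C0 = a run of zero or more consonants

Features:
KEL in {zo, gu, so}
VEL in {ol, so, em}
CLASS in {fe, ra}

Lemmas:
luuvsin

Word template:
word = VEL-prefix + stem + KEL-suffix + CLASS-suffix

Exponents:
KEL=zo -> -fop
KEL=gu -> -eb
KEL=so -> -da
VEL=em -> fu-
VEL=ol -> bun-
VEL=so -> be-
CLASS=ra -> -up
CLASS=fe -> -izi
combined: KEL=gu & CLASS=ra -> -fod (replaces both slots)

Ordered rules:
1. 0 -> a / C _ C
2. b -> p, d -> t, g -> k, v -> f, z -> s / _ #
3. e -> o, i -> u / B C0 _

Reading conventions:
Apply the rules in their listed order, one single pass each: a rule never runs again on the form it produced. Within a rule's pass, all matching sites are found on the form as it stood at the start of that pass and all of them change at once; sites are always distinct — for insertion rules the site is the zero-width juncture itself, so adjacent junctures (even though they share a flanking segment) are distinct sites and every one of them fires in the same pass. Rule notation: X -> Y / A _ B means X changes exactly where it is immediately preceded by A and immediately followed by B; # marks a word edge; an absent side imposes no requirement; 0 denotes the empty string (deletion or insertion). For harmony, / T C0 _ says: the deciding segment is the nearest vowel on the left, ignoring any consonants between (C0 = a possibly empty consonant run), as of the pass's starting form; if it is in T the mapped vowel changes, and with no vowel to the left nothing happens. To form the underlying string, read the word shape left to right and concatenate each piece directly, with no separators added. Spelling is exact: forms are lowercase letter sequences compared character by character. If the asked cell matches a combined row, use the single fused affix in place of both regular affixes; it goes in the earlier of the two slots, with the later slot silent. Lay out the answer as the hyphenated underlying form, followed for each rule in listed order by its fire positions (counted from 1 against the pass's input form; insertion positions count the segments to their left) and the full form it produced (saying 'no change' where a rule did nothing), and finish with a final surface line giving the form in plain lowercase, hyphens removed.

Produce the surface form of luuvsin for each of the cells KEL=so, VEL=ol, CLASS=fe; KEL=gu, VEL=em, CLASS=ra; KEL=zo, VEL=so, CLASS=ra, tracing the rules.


cell KEL=so, VEL=ol, CLASS=fe:
underlying: bun-luuvsin-da-izi
1. 0 -> a / C _ C: inserts after position(s) 3, 7, 10: bunaluuvasinadaizi
2. b -> p, d -> t, g -> k, v -> f, z -> s / _ #: no change
3. e -> o, i -> u / B C0 _: fires at position(s) 11, 16: bunaluuvasunadauzi
surface: bunaluuvasunadauzi

cell KEL=gu, VEL=em, CLASS=ra:
underlying: fu-luuvsin-fod
1. 0 -> a / C _ C: inserts after position(s) 6, 9: fuluuvasinafod
2. b -> p, d -> t, g -> k, v -> f, z -> s / _ #: fires at position(s) 14: fuluuvasinafot
3. e -> o, i -> u / B C0 _: fires at position(s) 9: fuluuvasunafot
surface: fuluuvasunafot

cell KEL=zo, VEL=so, CLASS=ra:
underlying: be-luuvsin-fop-up
1. 0 -> a / C _ C: inserts after position(s) 6, 9: beluuvasinafopup
2. b -> p, d -> t, g -> k, v -> f, z -> s / _ #: no change
3. e -> o, i -> u / B C0 _: fires at position(s) 9: beluuvasunafopup
surface: beluuvasunafopup


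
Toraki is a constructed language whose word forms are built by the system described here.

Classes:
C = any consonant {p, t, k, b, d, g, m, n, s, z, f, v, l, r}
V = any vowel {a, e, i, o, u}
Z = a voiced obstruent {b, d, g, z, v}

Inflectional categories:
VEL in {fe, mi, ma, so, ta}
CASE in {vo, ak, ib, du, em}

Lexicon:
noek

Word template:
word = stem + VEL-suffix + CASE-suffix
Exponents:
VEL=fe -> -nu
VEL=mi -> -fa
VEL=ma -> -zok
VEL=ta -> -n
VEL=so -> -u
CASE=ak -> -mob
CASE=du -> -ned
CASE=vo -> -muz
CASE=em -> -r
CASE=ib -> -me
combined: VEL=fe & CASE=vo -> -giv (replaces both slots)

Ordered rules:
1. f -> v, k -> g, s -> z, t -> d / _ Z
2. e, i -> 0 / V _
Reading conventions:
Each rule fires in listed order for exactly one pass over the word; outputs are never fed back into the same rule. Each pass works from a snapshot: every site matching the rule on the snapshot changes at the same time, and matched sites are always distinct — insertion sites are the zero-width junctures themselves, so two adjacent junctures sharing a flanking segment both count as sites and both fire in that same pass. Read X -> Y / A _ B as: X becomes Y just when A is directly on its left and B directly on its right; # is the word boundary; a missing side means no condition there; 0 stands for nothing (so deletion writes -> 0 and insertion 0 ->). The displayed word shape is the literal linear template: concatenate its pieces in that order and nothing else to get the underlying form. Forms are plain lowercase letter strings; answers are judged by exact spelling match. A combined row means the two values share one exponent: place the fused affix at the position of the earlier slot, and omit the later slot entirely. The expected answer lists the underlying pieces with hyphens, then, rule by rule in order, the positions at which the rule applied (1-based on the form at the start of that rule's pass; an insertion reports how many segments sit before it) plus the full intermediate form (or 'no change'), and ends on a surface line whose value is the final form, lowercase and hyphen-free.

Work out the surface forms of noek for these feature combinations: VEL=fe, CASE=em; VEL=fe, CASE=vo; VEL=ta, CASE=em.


cell VEL=fe, CASE=em:
underlying: noek-nu-r
1. f -> v, k -> g, s -> z, t -> d / _ Z: no change
2. e, i -> 0 / V _: fires at position(s) 3: noknur
surface: noknur

cell VEL=fe, CASE=vo:
underlying: noek-giv
1. f -> v, k -> g, s -> z, t -> d / _ Z: fires at position(s) 4: noeggiv
2. e, i -> 0 / V _: fires at position(s) 3: noggiv
surface: noggiv

cell VEL=ta, CASE=em:
underlying: noek-n-r
1. f -> v, k -> g, s -> z, t -> d / _ Z: no change
2. e, i -> 0 / V _: fires at position(s) 3: noknr
surface: noknr


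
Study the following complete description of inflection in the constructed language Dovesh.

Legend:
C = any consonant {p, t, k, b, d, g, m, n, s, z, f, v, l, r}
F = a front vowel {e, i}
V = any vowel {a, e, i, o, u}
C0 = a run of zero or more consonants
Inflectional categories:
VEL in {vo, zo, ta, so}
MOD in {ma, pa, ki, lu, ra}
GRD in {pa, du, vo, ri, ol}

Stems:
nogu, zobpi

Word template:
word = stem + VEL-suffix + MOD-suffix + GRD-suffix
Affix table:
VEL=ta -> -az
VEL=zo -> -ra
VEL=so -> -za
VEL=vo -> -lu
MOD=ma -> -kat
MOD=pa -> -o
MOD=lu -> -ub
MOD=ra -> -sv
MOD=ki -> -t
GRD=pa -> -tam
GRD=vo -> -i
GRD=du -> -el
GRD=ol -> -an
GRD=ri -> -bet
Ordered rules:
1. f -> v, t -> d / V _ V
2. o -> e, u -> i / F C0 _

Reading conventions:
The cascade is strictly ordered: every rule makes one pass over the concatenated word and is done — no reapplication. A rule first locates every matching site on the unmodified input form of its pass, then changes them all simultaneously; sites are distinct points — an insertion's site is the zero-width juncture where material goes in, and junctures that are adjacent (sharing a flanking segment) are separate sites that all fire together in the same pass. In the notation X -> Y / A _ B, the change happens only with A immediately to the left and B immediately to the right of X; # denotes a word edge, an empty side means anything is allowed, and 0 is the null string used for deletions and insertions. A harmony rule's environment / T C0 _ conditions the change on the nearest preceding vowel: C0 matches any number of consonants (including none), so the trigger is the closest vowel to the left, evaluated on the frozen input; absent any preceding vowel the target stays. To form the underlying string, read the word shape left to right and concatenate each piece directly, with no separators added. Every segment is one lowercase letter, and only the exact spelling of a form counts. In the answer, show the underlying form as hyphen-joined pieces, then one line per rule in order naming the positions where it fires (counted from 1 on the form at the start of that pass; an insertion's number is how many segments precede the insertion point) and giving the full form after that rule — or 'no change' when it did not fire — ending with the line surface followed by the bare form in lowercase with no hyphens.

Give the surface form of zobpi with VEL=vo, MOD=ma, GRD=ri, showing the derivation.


underlying: zobpi-lu-kat-bet
1. f -> v, t -> d / V _ V: no change
2. o -> e, u -> i / F C0 _: fires at position(s) 7: zobpilikatbet
surface: zobpilikatbet


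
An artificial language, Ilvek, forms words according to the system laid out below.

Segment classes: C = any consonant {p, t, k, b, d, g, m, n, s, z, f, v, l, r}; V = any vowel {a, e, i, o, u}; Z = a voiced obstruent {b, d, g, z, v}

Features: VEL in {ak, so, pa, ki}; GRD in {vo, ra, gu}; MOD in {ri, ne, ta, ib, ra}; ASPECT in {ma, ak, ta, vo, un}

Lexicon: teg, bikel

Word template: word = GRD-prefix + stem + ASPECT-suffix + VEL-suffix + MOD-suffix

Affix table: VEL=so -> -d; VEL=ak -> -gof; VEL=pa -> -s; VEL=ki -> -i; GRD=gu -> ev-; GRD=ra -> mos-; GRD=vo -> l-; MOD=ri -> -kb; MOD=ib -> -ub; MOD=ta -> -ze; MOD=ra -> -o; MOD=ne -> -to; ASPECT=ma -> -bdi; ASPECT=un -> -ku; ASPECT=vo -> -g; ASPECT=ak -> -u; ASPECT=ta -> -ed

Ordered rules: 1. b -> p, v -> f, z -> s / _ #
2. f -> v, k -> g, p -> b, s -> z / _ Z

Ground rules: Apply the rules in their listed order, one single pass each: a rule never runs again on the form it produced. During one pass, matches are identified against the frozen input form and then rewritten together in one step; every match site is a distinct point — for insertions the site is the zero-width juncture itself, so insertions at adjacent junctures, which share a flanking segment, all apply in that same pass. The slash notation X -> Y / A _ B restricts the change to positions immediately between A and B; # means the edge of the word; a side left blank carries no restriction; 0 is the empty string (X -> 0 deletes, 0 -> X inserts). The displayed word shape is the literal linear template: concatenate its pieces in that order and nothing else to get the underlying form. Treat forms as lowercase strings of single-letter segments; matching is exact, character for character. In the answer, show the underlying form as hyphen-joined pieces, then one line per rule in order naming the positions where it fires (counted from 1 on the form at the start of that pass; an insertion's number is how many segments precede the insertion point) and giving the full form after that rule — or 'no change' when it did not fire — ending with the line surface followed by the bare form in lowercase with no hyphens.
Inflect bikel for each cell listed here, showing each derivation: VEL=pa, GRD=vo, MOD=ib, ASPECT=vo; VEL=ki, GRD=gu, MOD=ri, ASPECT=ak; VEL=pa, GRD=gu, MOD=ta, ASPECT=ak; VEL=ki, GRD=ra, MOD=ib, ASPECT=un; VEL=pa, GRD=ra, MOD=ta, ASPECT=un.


cell VEL=pa, GRD=vo, MOD=ib, ASPECT=vo:
underlying: l-bikel-g-s-ub
1. b -> p, v -> f, z -> s / _ #: fires at position(s) 10: lbikelgsup
2. f -> v, k -> g, p -> b, s -> z / _ Z: no change
surface: lbikelgsup

cell VEL=ki, GRD=gu, MOD=ri, ASPECT=ak:
underlying: ev-bikel-u-i-kb
1. b -> p, v -> f, z -> s / _ #: fires at position(s) 11: evbikeluikp
2. f -> v, k -> g, p -> b, s -> z / _ Z: no change
surface: evbikeluikp

cell VEL=pa, GRD=gu, MOD=ta, ASPECT=ak:
underlying: ev-bikel-u-s-ze
1. b -> p, v -> f, z -> s / _ #: no change
2. f -> v, k -> g, p -> b, s -> z / _ Z: fires at position(s) 9: evbikeluzze
surface: evbikeluzze

cell VEL=ki, GRD=ra, MOD=ib, ASPECT=un:
underlying: mos-bikel-ku-i-ub
1. b -> p, v -> f, z -> s / _ #: fires at position(s) 13: mosbikelkuiup
2. f -> v, k -> g, p -> b, s -> z / _ Z: fires at position(s) 3: mozbikelkuiup
surface: mozbikelkuiup

cell VEL=pa, GRD=ra, MOD=ta, ASPECT=un:
underlying: mos-bikel-ku-s-ze
1. b -> p, v -> f, z -> s / _ #: no change
2. f -> v, k -> g, p -> b, s -> z / _ Z: fires at position(s) 3, 11: mozbikelkuzze
surface: mozbikelkuzze


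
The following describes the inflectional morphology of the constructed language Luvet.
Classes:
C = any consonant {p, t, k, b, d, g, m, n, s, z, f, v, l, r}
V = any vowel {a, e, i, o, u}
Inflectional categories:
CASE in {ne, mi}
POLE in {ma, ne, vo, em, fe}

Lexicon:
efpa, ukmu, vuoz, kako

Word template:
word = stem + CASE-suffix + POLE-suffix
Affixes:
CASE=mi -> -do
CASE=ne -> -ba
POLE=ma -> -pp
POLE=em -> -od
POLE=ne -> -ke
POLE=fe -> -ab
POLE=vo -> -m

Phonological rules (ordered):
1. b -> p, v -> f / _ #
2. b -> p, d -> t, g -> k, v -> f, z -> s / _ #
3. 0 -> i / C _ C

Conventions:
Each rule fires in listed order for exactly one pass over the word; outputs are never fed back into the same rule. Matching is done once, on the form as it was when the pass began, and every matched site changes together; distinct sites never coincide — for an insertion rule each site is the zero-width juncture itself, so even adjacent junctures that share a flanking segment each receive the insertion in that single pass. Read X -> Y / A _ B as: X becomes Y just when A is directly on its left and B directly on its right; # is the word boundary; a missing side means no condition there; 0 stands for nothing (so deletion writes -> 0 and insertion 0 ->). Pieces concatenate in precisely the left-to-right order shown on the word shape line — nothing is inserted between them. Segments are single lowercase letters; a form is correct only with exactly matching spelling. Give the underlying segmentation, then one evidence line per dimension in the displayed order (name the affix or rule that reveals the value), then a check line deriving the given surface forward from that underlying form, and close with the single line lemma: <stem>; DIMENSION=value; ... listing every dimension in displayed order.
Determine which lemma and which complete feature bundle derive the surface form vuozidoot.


underlying: vuoz-do-od
CASE=mi - signalled by the affix -do
POLE=em - signalled by the affix -od
check: vuozdood -> vuozdood -> vuozdoot -> vuozidoot
lemma: vuoz; CASE=mi; POLE=em
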